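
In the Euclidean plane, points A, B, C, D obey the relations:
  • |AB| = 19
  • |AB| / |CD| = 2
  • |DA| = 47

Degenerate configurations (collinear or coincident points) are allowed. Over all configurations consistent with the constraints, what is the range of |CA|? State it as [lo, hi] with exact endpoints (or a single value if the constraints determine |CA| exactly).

|CA| ∈ [75/2, 113/2]  (≈ [37.5000, 56.5000])

|AB| ∈ {19}
|AD| ∈ {47}
|CD| ∈ {19/2}
|BD| ∈ [28, 66]
|AC| ∈ [75/2, 113/2]
|BC| ∈ [37/2, 151/2]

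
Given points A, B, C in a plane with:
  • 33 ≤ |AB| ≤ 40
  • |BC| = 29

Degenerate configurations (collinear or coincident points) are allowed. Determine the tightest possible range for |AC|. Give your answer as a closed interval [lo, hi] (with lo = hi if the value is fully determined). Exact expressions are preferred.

|AC| ∈ [4, 69]  (≈ [4.0000, 69.0000])

|AB| ∈ [33, 40]
|BC| ∈ {29}
|AC| ∈ [4, 69]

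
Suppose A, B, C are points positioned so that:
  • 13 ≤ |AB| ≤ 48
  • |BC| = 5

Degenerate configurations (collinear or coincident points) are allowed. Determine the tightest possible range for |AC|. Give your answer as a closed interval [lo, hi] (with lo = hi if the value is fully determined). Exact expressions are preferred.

|AB| ∈ [13, 48]
|BC| ∈ {5}
|AC| ∈ [8, 53]

|AC| ∈ [8, 53]  (≈ [8.0000, 53.0000])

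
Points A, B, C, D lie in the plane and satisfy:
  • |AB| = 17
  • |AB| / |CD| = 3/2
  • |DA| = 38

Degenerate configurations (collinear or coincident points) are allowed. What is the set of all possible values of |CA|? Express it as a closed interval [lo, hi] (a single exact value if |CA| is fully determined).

|AB| ∈ {17}
|AD| ∈ {38}
|CD| ∈ {34/3}
|BD| ∈ [21, 55]
|AC| ∈ [80/3, 148/3]
|BC| ∈ [29/3, 199/3]

|CA| ∈ [80/3, 148/3]  (≈ [26.6667, 49.3333])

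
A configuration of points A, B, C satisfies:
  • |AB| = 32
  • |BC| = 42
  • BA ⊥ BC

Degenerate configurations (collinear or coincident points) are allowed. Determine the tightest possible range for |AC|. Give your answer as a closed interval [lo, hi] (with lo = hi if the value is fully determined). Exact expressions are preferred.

|AB| ∈ {32}
|BC| ∈ {42}
|AC| ∈ {2·√(697)}

|AC| = 2·√(697)  (≈ 52.8015)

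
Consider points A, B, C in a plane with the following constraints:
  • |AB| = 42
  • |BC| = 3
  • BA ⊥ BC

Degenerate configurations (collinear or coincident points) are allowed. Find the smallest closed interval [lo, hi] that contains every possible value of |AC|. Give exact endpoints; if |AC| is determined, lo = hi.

|AC| = 3·√(197)  (≈ 42.1070)

|AB| ∈ {42}
|BC| ∈ {3}
|AC| ∈ {3·√(197)}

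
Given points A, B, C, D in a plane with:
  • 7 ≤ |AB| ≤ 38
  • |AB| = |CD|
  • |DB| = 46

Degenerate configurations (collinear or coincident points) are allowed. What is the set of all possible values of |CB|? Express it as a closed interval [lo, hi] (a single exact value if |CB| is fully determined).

|CB| ∈ [8, 84]  (≈ [8.0000, 84.0000])

|AB| ∈ [7, 38]
|BD| ∈ {46}
|CD| ∈ [7, 38]
|AD| ∈ [8, 84]
|BC| ∈ [8, 84]
|AC| ∈ [0, 122]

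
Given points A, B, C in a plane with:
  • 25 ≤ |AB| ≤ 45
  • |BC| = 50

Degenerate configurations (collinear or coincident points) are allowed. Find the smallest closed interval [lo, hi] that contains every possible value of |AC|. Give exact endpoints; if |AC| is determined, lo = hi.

|AB| ∈ [25, 45]
|BC| ∈ {50}
|AC| ∈ [5, 95]

|AC| ∈ [5, 95]  (≈ [5.0000, 95.0000])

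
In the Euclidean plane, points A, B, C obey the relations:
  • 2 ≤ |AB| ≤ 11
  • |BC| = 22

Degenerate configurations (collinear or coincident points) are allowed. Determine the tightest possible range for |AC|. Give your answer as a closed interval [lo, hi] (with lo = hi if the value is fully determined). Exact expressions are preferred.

|AB| ∈ [2, 11]
|BC| ∈ {22}
|AC| ∈ [11, 33]

|AC| ∈ [11, 33]  (≈ [11.0000, 33.0000])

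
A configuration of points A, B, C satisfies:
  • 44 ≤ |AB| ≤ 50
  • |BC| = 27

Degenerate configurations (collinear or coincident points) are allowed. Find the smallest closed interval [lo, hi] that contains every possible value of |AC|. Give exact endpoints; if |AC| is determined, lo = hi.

|AB| ∈ [44, 50]
|BC| ∈ {27}
|AC| ∈ [17, 77]

|AC| ∈ [17, 77]  (≈ [17.0000, 77.0000])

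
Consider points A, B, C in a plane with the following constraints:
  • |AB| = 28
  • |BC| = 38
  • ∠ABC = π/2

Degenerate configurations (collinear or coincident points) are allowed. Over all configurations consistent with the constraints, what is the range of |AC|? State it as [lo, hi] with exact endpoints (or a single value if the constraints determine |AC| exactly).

|AC| = 2·√(557)  (≈ 47.2017)

|AB| ∈ {28}
|BC| ∈ {38}
|AC| ∈ {2·√(557)}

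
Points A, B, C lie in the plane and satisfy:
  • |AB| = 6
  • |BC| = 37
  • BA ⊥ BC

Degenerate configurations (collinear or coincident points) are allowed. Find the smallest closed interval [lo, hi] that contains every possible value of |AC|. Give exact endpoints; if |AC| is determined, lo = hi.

|AC| = √(1405)  (≈ 37.4833)

|AB| ∈ {6}
|BC| ∈ {37}
|AC| ∈ {√(1405)}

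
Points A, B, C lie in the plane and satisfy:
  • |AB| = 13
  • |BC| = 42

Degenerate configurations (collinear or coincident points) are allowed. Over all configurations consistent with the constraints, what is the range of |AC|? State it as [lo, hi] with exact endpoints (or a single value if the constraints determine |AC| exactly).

|AB| ∈ {13}
|BC| ∈ {42}
|AC| ∈ [29, 55]

|AC| ∈ [29, 55]  (≈ [29.0000, 55.0000])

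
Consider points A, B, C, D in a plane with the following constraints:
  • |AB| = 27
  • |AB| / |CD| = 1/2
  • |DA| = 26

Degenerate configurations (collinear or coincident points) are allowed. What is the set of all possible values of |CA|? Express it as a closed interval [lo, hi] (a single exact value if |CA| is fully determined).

|CA| ∈ [28, 80]  (≈ [28.0000, 80.0000])

|AB| ∈ {27}
|AD| ∈ {26}
|CD| ∈ {54}
|BD| ∈ [1, 53]
|AC| ∈ [28, 80]
|BC| ∈ [1, 107]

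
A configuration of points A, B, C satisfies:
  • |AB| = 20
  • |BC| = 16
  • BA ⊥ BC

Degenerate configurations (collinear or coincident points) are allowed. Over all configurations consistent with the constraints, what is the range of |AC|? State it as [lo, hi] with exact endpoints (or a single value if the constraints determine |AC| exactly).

|AB| ∈ {20}
|BC| ∈ {16}
|AC| ∈ {4·√(41)}

|AC| = 4·√(41)  (≈ 25.6125)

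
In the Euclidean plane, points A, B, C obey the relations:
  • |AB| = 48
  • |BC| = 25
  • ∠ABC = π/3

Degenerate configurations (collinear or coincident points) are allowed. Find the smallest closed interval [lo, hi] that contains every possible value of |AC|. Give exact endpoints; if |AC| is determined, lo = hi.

|AB| ∈ {48}
|BC| ∈ {25}
|AC| ∈ {√(1729)}

|AC| = √(1729)  (≈ 41.5812)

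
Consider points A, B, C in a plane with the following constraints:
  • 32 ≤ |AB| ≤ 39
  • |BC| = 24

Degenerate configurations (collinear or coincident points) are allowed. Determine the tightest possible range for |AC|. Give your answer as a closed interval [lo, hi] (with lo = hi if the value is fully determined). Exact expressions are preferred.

|AB| ∈ [32, 39]
|BC| ∈ {24}
|AC| ∈ [8, 63]

|AC| ∈ [8, 63]  (≈ [8.0000, 63.0000])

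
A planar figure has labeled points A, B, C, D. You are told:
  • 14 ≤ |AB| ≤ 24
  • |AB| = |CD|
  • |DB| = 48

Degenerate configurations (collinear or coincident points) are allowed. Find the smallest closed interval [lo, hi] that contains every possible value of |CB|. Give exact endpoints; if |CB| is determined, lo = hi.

|AB| ∈ [14, 24]
|BD| ∈ {48}
|CD| ∈ [14, 24]
|AD| ∈ [24, 72]
|BC| ∈ [24, 72]
|AC| ∈ [0, 96]

|CB| ∈ [24, 72]  (≈ [24.0000, 72.0000])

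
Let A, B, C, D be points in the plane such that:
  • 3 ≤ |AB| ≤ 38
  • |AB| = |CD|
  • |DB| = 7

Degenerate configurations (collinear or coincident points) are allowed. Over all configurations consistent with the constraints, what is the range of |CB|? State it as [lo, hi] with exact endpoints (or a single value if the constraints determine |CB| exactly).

|CB| ∈ [0, 45]  (≈ [0.0000, 45.0000])

|AB| ∈ [3, 38]
|BD| ∈ {7}
|CD| ∈ [3, 38]
|AD| ∈ [0, 45]
|BC| ∈ [0, 45]
|AC| ∈ [0, 83]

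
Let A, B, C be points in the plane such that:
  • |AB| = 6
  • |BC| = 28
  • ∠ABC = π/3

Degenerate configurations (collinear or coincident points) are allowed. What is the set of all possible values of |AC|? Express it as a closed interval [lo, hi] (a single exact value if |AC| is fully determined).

|AB| ∈ {6}
|BC| ∈ {28}
|AC| ∈ {2·√(163)}

|AC| = 2·√(163)  (≈ 25.5343)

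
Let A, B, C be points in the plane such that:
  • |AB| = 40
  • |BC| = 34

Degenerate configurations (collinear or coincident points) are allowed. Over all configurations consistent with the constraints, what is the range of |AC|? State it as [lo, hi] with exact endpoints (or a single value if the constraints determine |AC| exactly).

|AB| ∈ {40}
|BC| ∈ {34}
|AC| ∈ [6, 74]

|AC| ∈ [6, 74]  (≈ [6.0000, 74.0000])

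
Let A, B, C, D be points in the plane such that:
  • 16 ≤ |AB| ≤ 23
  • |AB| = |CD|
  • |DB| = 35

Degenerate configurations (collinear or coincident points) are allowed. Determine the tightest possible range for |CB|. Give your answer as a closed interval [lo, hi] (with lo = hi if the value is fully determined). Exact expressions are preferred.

|CB| ∈ [12, 58]  (≈ [12.0000, 58.0000])

|AB| ∈ [16, 23]
|BD| ∈ {35}
|CD| ∈ [16, 23]
|AD| ∈ [12, 58]
|BC| ∈ [12, 58]
|AC| ∈ [0, 81]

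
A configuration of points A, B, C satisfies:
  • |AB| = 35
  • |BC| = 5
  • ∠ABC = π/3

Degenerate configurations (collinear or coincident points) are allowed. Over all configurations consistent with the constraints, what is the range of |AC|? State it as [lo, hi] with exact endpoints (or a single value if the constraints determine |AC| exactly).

|AC| = 5·√(43)  (≈ 32.7872)

|AB| ∈ {35}
|BC| ∈ {5}
|AC| ∈ {5·√(43)}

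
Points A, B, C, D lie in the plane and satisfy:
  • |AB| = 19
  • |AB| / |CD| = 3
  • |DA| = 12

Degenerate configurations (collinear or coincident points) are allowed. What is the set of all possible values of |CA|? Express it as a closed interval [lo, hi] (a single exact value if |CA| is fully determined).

|CA| ∈ [17/3, 55/3]  (≈ [5.6667, 18.3333])

|AB| ∈ {19}
|AD| ∈ {12}
|CD| ∈ {19/3}
|BD| ∈ [7, 31]
|AC| ∈ [17/3, 55/3]
|BC| ∈ [2/3, 112/3]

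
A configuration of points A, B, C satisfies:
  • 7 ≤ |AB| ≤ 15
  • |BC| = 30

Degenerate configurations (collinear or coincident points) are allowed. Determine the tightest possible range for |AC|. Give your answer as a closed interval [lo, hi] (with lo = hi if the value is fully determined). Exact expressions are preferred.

|AC| ∈ [15, 45]  (≈ [15.0000, 45.0000])

|AB| ∈ [7, 15]
|BC| ∈ {30}
|AC| ∈ [15, 45]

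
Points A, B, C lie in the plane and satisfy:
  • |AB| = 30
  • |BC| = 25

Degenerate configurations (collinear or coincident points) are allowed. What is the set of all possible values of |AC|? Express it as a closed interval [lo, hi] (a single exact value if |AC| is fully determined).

|AB| ∈ {30}
|BC| ∈ {25}
|AC| ∈ [5, 55]

|AC| ∈ [5, 55]  (≈ [5.0000, 55.0000])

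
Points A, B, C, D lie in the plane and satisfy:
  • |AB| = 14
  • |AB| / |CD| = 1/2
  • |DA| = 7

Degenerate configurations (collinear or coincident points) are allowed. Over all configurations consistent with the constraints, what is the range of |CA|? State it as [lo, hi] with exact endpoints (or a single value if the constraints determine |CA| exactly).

|CA| ∈ [21, 35]  (≈ [21.0000, 35.0000])

|AB| ∈ {14}
|AD| ∈ {7}
|CD| ∈ {28}
|BD| ∈ [7, 21]
|AC| ∈ [21, 35]
|BC| ∈ [7, 49]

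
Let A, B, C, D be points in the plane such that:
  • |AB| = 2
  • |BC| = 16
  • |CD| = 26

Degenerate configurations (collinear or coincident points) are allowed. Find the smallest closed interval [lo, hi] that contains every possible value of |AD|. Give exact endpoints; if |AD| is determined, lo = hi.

|AB| ∈ {2}
|BC| ∈ {16}
|CD| ∈ {26}
|AC| ∈ [14, 18]
|BD| ∈ [10, 42]
|AD| ∈ [8, 44]

|AD| ∈ [8, 44]  (≈ [8.0000, 44.0000])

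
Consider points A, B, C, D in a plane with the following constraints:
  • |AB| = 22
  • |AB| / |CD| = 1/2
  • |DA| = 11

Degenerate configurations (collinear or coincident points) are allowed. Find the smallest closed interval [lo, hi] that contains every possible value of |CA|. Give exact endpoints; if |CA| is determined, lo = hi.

|CA| ∈ [33, 55]  (≈ [33.0000, 55.0000])

|AB| ∈ {22}
|AD| ∈ {11}
|CD| ∈ {44}
|BD| ∈ [11, 33]
|AC| ∈ [33, 55]
|BC| ∈ [11, 77]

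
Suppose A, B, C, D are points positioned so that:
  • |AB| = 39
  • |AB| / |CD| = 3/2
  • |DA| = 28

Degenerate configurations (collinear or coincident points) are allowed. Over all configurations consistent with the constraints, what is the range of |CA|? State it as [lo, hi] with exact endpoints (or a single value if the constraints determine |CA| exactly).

|AB| ∈ {39}
|AD| ∈ {28}
|CD| ∈ {26}
|BD| ∈ [11, 67]
|AC| ∈ [2, 54]
|BC| ∈ [0, 93]

|CA| ∈ [2, 54]  (≈ [2.0000, 54.0000])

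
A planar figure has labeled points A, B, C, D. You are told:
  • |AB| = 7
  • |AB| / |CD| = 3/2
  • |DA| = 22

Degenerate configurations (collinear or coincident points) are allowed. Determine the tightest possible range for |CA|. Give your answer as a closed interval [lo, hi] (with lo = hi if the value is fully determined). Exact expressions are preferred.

|AB| ∈ {7}
|AD| ∈ {22}
|CD| ∈ {14/3}
|BD| ∈ [15, 29]
|AC| ∈ [52/3, 80/3]
|BC| ∈ [31/3, 101/3]

|CA| ∈ [52/3, 80/3]  (≈ [17.3333, 26.6667])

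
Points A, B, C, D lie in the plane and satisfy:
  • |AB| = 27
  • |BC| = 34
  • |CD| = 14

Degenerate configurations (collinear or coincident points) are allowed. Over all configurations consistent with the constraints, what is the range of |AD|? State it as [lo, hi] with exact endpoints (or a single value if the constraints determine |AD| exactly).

|AD| ∈ [0, 75]  (≈ [0.0000, 75.0000])

|AB| ∈ {27}
|BC| ∈ {34}
|CD| ∈ {14}
|AC| ∈ [7, 61]
|BD| ∈ [20, 48]
|AD| ∈ [0, 75]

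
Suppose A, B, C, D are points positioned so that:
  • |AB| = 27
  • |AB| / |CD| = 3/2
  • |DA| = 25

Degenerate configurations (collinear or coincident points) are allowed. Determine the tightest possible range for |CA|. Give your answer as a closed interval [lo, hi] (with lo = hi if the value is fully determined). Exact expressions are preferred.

|CA| ∈ [7, 43]  (≈ [7.0000, 43.0000])

|AB| ∈ {27}
|AD| ∈ {25}
|CD| ∈ {18}
|BD| ∈ [2, 52]
|AC| ∈ [7, 43]
|BC| ∈ [0, 70]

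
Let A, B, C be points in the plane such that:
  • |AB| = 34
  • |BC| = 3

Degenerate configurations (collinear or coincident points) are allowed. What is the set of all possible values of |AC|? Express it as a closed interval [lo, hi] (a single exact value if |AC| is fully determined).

|AB| ∈ {34}
|BC| ∈ {3}
|AC| ∈ [31, 37]

|AC| ∈ [31, 37]  (≈ [31.0000, 37.0000])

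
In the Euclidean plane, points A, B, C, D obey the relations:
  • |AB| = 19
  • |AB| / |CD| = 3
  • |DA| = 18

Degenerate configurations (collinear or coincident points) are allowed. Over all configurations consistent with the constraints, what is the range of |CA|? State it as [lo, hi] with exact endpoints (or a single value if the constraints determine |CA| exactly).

|AB| ∈ {19}
|AD| ∈ {18}
|CD| ∈ {19/3}
|BD| ∈ [1, 37]
|AC| ∈ [35/3, 73/3]
|BC| ∈ [0, 130/3]

|CA| ∈ [35/3, 73/3]  (≈ [11.6667, 24.3333])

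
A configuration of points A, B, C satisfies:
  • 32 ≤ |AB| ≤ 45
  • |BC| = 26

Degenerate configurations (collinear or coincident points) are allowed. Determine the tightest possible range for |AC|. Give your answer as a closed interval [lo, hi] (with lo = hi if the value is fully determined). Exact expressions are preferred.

|AB| ∈ [32, 45]
|BC| ∈ {26}
|AC| ∈ [6, 71]

|AC| ∈ [6, 71]  (≈ [6.0000, 71.0000])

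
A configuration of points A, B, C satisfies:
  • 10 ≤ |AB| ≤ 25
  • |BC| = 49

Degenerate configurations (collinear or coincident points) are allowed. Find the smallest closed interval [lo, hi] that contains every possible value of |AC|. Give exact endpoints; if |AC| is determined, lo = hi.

|AC| ∈ [24, 74]  (≈ [24.0000, 74.0000])

|AB| ∈ [10, 25]
|BC| ∈ {49}
|AC| ∈ [24, 74]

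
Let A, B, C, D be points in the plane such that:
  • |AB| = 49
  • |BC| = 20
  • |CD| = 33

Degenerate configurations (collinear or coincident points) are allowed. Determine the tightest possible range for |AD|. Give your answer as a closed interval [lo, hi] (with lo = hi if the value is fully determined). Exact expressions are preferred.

|AD| ∈ [0, 102]  (≈ [0.0000, 102.0000])

|AB| ∈ {49}
|BC| ∈ {20}
|CD| ∈ {33}
|AC| ∈ [29, 69]
|BD| ∈ [13, 53]
|AD| ∈ [0, 102]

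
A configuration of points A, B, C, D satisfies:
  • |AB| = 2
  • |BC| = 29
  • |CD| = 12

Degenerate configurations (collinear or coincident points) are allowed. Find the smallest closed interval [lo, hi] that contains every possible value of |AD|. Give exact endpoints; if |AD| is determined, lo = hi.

|AD| ∈ [15, 43]  (≈ [15.0000, 43.0000])

|AB| ∈ {2}
|BC| ∈ {29}
|CD| ∈ {12}
|AC| ∈ [27, 31]
|BD| ∈ [17, 41]
|AD| ∈ [15, 43]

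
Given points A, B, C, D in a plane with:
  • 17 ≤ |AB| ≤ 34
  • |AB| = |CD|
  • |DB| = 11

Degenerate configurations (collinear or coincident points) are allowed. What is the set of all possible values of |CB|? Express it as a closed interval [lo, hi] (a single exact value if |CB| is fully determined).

|CB| ∈ [6, 45]  (≈ [6.0000, 45.0000])

|AB| ∈ [17, 34]
|BD| ∈ {11}
|CD| ∈ [17, 34]
|AD| ∈ [6, 45]
|BC| ∈ [6, 45]
|AC| ∈ [0, 79]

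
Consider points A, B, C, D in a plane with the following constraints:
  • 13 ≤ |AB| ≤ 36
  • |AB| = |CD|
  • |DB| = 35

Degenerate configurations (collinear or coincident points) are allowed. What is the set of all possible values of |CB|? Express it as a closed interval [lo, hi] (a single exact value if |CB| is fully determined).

|CB| ∈ [0, 71]  (≈ [0.0000, 71.0000])

|AB| ∈ [13, 36]
|BD| ∈ {35}
|CD| ∈ [13, 36]
|AD| ∈ [0, 71]
|BC| ∈ [0, 71]
|AC| ∈ [0, 107]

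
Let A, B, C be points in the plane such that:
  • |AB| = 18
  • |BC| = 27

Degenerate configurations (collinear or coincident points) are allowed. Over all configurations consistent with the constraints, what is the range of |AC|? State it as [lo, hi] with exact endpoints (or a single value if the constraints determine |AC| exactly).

|AC| ∈ [9, 45]  (≈ [9.0000, 45.0000])

|AB| ∈ {18}
|BC| ∈ {27}
|AC| ∈ [9, 45]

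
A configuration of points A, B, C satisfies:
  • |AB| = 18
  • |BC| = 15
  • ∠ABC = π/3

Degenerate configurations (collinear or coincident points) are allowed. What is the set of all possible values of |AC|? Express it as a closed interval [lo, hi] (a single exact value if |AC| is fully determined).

|AC| = 3·√(31)  (≈ 16.7033)

|AB| ∈ {18}
|BC| ∈ {15}
|AC| ∈ {3·√(31)}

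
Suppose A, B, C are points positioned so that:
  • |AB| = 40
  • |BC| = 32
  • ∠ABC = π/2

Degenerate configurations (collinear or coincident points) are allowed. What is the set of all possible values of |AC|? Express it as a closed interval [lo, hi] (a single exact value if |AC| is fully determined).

|AB| ∈ {40}
|BC| ∈ {32}
|AC| ∈ {8·√(41)}

|AC| = 8·√(41)  (≈ 51.2250)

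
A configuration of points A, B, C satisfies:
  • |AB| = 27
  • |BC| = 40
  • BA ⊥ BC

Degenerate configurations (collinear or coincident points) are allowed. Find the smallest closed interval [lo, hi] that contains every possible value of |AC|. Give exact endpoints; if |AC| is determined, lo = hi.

|AC| = √(2329)  (≈ 48.2597)

|AB| ∈ {27}
|BC| ∈ {40}
|AC| ∈ {√(2329)}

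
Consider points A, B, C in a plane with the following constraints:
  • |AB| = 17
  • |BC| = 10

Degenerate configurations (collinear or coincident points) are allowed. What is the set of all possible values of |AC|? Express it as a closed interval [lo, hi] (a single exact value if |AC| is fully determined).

|AC| ∈ [7, 27]  (≈ [7.0000, 27.0000])

|AB| ∈ {17}
|BC| ∈ {10}
|AC| ∈ [7, 27]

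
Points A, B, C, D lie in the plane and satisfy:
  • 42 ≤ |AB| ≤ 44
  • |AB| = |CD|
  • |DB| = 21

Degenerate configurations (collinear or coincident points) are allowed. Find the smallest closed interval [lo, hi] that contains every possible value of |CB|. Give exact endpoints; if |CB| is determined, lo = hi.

|AB| ∈ [42, 44]
|BD| ∈ {21}
|CD| ∈ [42, 44]
|AD| ∈ [21, 65]
|BC| ∈ [21, 65]
|AC| ∈ [0, 109]

|CB| ∈ [21, 65]  (≈ [21.0000, 65.0000])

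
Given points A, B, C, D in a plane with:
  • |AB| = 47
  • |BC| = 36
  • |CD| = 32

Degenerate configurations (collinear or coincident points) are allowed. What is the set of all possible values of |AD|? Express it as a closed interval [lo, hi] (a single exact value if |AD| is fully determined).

|AB| ∈ {47}
|BC| ∈ {36}
|CD| ∈ {32}
|AC| ∈ [11, 83]
|BD| ∈ [4, 68]
|AD| ∈ [0, 115]

|AD| ∈ [0, 115]  (≈ [0.0000, 115.0000])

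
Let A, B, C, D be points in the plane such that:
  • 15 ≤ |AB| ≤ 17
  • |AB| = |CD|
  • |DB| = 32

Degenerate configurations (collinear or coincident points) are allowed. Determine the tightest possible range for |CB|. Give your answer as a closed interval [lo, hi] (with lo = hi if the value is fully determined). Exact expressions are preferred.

|CB| ∈ [15, 49]  (≈ [15.0000, 49.0000])

|AB| ∈ [15, 17]
|BD| ∈ {32}
|CD| ∈ [15, 17]
|AD| ∈ [15, 49]
|BC| ∈ [15, 49]
|AC| ∈ [0, 66]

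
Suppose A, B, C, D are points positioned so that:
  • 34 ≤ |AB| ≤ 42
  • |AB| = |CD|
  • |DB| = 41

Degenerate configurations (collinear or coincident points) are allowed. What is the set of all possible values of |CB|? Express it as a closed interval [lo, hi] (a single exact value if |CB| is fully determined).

|AB| ∈ [34, 42]
|BD| ∈ {41}
|CD| ∈ [34, 42]
|AD| ∈ [0, 83]
|BC| ∈ [0, 83]
|AC| ∈ [0, 125]

|CB| ∈ [0, 83]  (≈ [0.0000, 83.0000])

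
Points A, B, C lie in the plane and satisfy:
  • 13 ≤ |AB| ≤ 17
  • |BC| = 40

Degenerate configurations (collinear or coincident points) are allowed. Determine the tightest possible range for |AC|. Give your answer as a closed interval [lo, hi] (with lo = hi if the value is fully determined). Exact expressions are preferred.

|AC| ∈ [23, 57]  (≈ [23.0000, 57.0000])

|AB| ∈ [13, 17]
|BC| ∈ {40}
|AC| ∈ [23, 57]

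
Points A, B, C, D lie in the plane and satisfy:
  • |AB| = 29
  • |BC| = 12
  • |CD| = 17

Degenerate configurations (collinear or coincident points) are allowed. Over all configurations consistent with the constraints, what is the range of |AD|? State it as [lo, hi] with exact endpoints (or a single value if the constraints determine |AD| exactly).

|AB| ∈ {29}
|BC| ∈ {12}
|CD| ∈ {17}
|AC| ∈ [17, 41]
|BD| ∈ [5, 29]
|AD| ∈ [0, 58]

|AD| ∈ [0, 58]  (≈ [0.0000, 58.0000])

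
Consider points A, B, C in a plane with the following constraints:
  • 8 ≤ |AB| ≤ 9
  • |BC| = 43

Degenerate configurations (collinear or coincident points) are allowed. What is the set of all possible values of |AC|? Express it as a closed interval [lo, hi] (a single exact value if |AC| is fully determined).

|AB| ∈ [8, 9]
|BC| ∈ {43}
|AC| ∈ [34, 52]

|AC| ∈ [34, 52]  (≈ [34.0000, 52.0000])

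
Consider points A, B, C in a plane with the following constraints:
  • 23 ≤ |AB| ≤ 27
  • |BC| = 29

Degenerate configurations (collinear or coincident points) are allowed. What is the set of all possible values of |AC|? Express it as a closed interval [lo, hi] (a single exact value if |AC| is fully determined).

|AC| ∈ [2, 56]  (≈ [2.0000, 56.0000])

|AB| ∈ [23, 27]
|BC| ∈ {29}
|AC| ∈ [2, 56]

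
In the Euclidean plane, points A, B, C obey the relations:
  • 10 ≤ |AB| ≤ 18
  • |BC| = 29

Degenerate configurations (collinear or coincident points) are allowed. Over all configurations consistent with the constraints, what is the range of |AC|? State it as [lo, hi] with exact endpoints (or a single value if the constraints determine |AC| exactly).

|AB| ∈ [10, 18]
|BC| ∈ {29}
|AC| ∈ [11, 47]

|AC| ∈ [11, 47]  (≈ [11.0000, 47.0000])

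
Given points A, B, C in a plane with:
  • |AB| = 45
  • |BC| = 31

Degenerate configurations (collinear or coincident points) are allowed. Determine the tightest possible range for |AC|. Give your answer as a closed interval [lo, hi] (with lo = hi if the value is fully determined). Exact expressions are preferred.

|AB| ∈ {45}
|BC| ∈ {31}
|AC| ∈ [14, 76]

|AC| ∈ [14, 76]  (≈ [14.0000, 76.0000])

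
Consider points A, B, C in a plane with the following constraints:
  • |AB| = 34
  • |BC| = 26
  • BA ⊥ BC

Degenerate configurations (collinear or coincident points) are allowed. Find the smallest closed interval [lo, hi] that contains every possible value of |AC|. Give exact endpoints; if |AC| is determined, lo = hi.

|AC| = 2·√(458)  (≈ 42.8019)

|AB| ∈ {34}
|BC| ∈ {26}
|AC| ∈ {2·√(458)}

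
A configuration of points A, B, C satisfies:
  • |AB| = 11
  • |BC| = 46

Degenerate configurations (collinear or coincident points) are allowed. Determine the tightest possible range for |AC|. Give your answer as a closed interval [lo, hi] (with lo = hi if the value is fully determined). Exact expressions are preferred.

|AC| ∈ [35, 57]  (≈ [35.0000, 57.0000])

|AB| ∈ {11}
|BC| ∈ {46}
|AC| ∈ [35, 57]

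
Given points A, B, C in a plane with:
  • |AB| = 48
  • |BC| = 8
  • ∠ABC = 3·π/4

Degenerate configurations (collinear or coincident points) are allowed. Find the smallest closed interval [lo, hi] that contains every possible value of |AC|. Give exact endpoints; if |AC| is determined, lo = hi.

|AC| = 8·√(6·√(2) + 37)  (≈ 53.9542)

|AB| ∈ {48}
|BC| ∈ {8}
|AC| ∈ {8·√(6·√(2) + 37)}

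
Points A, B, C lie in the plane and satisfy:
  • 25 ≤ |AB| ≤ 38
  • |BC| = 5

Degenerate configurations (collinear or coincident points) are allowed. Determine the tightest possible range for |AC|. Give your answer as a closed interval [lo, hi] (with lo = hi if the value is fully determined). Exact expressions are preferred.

|AC| ∈ [20, 43]  (≈ [20.0000, 43.0000])

|AB| ∈ [25, 38]
|BC| ∈ {5}
|AC| ∈ [20, 43]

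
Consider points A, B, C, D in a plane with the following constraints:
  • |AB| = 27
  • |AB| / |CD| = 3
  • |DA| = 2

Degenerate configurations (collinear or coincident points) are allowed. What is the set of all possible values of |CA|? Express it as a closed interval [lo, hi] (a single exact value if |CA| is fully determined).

|AB| ∈ {27}
|AD| ∈ {2}
|CD| ∈ {9}
|BD| ∈ [25, 29]
|AC| ∈ [7, 11]
|BC| ∈ [16, 38]

|CA| ∈ [7, 11]  (≈ [7.0000, 11.0000])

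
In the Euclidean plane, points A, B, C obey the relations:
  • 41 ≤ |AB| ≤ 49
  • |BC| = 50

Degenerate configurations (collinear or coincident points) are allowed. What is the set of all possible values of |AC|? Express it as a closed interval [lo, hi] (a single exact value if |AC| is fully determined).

|AC| ∈ [1, 99]  (≈ [1.0000, 99.0000])

|AB| ∈ [41, 49]
|BC| ∈ {50}
|AC| ∈ [1, 99]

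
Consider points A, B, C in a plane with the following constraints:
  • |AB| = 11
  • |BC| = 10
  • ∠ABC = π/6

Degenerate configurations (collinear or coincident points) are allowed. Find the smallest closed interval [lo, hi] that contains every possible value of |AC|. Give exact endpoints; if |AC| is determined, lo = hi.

|AC| = √(221 - 110·√(3))  (≈ 5.5204)

|AB| ∈ {11}
|BC| ∈ {10}
|AC| ∈ {√(221 - 110·√(3))}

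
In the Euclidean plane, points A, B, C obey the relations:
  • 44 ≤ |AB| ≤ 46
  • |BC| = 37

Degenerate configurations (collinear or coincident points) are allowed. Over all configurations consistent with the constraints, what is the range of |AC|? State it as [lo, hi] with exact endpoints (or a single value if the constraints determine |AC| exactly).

|AB| ∈ [44, 46]
|BC| ∈ {37}
|AC| ∈ [7, 83]

|AC| ∈ [7, 83]  (≈ [7.0000, 83.0000])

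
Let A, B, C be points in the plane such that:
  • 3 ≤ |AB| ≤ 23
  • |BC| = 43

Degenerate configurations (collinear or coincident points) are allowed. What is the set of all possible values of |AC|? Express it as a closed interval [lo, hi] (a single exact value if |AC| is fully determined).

|AC| ∈ [20, 66]  (≈ [20.0000, 66.0000])

|AB| ∈ [3, 23]
|BC| ∈ {43}
|AC| ∈ [20, 66]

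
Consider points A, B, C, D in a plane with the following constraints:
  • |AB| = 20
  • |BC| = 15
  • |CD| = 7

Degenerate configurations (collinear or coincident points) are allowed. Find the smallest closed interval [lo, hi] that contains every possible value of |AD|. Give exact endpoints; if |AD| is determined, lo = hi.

|AD| ∈ [0, 42]  (≈ [0.0000, 42.0000])

|AB| ∈ {20}
|BC| ∈ {15}
|CD| ∈ {7}
|AC| ∈ [5, 35]
|BD| ∈ [8, 22]
|AD| ∈ [0, 42]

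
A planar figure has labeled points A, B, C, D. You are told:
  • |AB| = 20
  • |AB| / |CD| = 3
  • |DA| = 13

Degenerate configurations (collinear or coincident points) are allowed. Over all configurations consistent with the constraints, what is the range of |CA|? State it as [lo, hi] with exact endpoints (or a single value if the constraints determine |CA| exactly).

|CA| ∈ [19/3, 59/3]  (≈ [6.3333, 19.6667])

|AB| ∈ {20}
|AD| ∈ {13}
|CD| ∈ {20/3}
|BD| ∈ [7, 33]
|AC| ∈ [19/3, 59/3]
|BC| ∈ [1/3, 119/3]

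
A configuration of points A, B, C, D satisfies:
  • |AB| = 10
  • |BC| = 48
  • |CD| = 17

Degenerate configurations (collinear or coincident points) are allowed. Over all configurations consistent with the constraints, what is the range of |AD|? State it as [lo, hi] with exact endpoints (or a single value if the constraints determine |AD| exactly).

|AD| ∈ [21, 75]  (≈ [21.0000, 75.0000])

|AB| ∈ {10}
|BC| ∈ {48}
|CD| ∈ {17}
|AC| ∈ [38, 58]
|BD| ∈ [31, 65]
|AD| ∈ [21, 75]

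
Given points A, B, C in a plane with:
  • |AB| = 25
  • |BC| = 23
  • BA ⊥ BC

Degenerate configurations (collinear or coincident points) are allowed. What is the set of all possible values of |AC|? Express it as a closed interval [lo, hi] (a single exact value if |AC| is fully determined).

|AB| ∈ {25}
|BC| ∈ {23}
|AC| ∈ {√(1154)}

|AC| = √(1154)  (≈ 33.9706)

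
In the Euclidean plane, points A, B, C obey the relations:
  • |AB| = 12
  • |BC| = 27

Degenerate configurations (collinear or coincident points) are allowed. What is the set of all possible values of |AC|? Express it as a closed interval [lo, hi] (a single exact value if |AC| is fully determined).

|AC| ∈ [15, 39]  (≈ [15.0000, 39.0000])

|AB| ∈ {12}
|BC| ∈ {27}
|AC| ∈ [15, 39]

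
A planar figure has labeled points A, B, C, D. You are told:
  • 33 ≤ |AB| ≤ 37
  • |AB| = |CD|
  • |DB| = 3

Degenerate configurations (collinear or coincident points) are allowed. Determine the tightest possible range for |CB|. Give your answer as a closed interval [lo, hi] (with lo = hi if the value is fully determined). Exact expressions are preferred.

|CB| ∈ [30, 40]  (≈ [30.0000, 40.0000])

|AB| ∈ [33, 37]
|BD| ∈ {3}
|CD| ∈ [33, 37]
|AD| ∈ [30, 40]
|BC| ∈ [30, 40]
|AC| ∈ [0, 77]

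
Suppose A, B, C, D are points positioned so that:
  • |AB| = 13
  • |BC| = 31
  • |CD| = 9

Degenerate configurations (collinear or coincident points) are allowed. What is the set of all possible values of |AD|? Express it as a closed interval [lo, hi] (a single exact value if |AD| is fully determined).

|AD| ∈ [9, 53]  (≈ [9.0000, 53.0000])

|AB| ∈ {13}
|BC| ∈ {31}
|CD| ∈ {9}
|AC| ∈ [18, 44]
|BD| ∈ [22, 40]
|AD| ∈ [9, 53]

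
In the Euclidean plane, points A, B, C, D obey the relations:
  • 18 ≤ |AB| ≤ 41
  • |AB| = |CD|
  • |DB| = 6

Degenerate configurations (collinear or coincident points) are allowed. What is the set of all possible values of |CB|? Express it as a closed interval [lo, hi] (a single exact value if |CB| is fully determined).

|AB| ∈ [18, 41]
|BD| ∈ {6}
|CD| ∈ [18, 41]
|AD| ∈ [12, 47]
|BC| ∈ [12, 47]
|AC| ∈ [0, 88]

|CB| ∈ [12, 47]  (≈ [12.0000, 47.0000])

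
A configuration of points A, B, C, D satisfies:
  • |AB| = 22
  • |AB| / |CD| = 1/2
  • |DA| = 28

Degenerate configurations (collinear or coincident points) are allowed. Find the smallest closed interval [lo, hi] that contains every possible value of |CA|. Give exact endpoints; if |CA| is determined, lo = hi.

|CA| ∈ [16, 72]  (≈ [16.0000, 72.0000])

|AB| ∈ {22}
|AD| ∈ {28}
|CD| ∈ {44}
|BD| ∈ [6, 50]
|AC| ∈ [16, 72]
|BC| ∈ [0, 94]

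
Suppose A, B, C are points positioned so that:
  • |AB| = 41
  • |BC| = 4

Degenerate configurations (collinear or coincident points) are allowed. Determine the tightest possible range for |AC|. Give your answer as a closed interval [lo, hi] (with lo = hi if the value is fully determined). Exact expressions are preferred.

|AC| ∈ [37, 45]  (≈ [37.0000, 45.0000])

|AB| ∈ {41}
|BC| ∈ {4}
|AC| ∈ [37, 45]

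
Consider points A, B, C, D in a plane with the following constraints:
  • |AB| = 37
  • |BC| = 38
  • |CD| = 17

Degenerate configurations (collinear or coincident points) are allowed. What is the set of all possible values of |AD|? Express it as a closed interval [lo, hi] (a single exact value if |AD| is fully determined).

|AD| ∈ [0, 92]  (≈ [0.0000, 92.0000])

|AB| ∈ {37}
|BC| ∈ {38}
|CD| ∈ {17}
|AC| ∈ [1, 75]
|BD| ∈ [21, 55]
|AD| ∈ [0, 92]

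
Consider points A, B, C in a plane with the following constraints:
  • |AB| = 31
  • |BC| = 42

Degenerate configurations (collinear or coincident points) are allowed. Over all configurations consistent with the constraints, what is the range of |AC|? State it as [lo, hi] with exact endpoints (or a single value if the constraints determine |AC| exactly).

|AC| ∈ [11, 73]  (≈ [11.0000, 73.0000])

|AB| ∈ {31}
|BC| ∈ {42}
|AC| ∈ [11, 73]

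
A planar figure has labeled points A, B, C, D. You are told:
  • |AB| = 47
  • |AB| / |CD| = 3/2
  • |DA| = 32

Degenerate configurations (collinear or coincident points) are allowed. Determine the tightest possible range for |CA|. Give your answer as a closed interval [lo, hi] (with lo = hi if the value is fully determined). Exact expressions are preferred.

|AB| ∈ {47}
|AD| ∈ {32}
|CD| ∈ {94/3}
|BD| ∈ [15, 79]
|AC| ∈ [2/3, 190/3]
|BC| ∈ [0, 331/3]

|CA| ∈ [2/3, 190/3]  (≈ [0.6667, 63.3333])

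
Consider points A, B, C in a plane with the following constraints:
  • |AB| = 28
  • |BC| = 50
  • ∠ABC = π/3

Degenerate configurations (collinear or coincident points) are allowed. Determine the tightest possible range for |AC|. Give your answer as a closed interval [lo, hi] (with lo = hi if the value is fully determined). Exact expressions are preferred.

|AB| ∈ {28}
|BC| ∈ {50}
|AC| ∈ {2·√(471)}

|AC| = 2·√(471)  (≈ 43.4051)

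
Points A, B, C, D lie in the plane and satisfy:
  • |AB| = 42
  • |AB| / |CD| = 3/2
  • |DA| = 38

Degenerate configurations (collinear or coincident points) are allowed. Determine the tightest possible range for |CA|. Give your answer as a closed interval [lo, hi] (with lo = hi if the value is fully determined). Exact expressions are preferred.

|CA| ∈ [10, 66]  (≈ [10.0000, 66.0000])

|AB| ∈ {42}
|AD| ∈ {38}
|CD| ∈ {28}
|BD| ∈ [4, 80]
|AC| ∈ [10, 66]
|BC| ∈ [0, 108]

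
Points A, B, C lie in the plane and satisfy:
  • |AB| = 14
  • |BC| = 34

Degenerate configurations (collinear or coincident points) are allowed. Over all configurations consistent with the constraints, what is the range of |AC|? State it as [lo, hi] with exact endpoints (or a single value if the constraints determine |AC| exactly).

|AB| ∈ {14}
|BC| ∈ {34}
|AC| ∈ [20, 48]

|AC| ∈ [20, 48]  (≈ [20.0000, 48.0000])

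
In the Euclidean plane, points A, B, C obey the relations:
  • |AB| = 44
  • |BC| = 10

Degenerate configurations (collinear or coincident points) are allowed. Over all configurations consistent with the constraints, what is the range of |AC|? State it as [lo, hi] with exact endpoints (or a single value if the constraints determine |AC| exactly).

|AB| ∈ {44}
|BC| ∈ {10}
|AC| ∈ [34, 54]

|AC| ∈ [34, 54]  (≈ [34.0000, 54.0000])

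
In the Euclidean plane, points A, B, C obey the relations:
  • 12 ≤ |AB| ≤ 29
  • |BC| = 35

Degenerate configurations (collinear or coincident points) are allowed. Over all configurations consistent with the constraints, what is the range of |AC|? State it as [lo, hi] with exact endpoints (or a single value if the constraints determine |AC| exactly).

|AC| ∈ [6, 64]  (≈ [6.0000, 64.0000])

|AB| ∈ [12, 29]
|BC| ∈ {35}
|AC| ∈ [6, 64]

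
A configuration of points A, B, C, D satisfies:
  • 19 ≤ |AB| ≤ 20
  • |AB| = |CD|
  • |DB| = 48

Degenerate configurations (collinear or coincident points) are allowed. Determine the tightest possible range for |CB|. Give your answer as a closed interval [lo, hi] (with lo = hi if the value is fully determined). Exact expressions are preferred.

|CB| ∈ [28, 68]  (≈ [28.0000, 68.0000])

|AB| ∈ [19, 20]
|BD| ∈ {48}
|CD| ∈ [19, 20]
|AD| ∈ [28, 68]
|BC| ∈ [28, 68]
|AC| ∈ [8, 88]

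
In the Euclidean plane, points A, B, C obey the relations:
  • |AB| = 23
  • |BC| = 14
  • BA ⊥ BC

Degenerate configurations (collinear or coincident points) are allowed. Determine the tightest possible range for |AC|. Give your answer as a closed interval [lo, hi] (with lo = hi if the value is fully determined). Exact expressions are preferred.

|AB| ∈ {23}
|BC| ∈ {14}
|AC| ∈ {5·√(29)}

|AC| = 5·√(29)  (≈ 26.9258)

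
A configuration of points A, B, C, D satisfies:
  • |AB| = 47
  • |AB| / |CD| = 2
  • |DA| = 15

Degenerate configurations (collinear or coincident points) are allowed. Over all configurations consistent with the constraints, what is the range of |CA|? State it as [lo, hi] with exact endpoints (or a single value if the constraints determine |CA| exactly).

|AB| ∈ {47}
|AD| ∈ {15}
|CD| ∈ {47/2}
|BD| ∈ [32, 62]
|AC| ∈ [17/2, 77/2]
|BC| ∈ [17/2, 171/2]

|CA| ∈ [17/2, 77/2]  (≈ [8.5000, 38.5000])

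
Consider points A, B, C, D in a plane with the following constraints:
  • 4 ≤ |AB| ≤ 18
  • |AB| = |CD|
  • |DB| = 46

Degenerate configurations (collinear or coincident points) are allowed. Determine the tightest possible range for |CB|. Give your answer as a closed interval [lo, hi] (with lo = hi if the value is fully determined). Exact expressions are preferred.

|CB| ∈ [28, 64]  (≈ [28.0000, 64.0000])

|AB| ∈ [4, 18]
|BD| ∈ {46}
|CD| ∈ [4, 18]
|AD| ∈ [28, 64]
|BC| ∈ [28, 64]
|AC| ∈ [10, 82]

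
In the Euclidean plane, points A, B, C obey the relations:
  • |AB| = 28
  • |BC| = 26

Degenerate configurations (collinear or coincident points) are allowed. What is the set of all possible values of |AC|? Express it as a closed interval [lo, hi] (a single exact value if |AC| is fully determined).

|AC| ∈ [2, 54]  (≈ [2.0000, 54.0000])

|AB| ∈ {28}
|BC| ∈ {26}
|AC| ∈ [2, 54]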